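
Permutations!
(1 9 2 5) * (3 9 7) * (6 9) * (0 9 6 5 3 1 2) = (0 9)(1 7)(2 3 5) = [9, 7, 3, 5, 4, 2, 6, 1, 8, 0]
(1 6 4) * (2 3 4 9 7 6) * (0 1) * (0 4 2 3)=[1, 3, 0, 2, 4, 5, 9, 6, 8, 7]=(0 1 3 2)(6 9 7)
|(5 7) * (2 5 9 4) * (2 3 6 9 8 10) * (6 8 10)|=20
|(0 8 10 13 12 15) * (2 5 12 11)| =|(0 8 10 13 11 2 5 12 15)| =9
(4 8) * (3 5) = [0, 1, 2, 5, 8, 3, 6, 7, 4] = (3 5)(4 8)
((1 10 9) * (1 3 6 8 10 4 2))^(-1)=((1 4 2)(3 6 8 10 9))^(-1)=(1 2 4)(3 9 10 8 6)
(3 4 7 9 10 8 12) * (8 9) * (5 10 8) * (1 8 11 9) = (1 8 12 3 4 7 5 10)(9 11) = [0, 8, 2, 4, 7, 10, 6, 5, 12, 11, 1, 9, 3]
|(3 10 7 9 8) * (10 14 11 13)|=8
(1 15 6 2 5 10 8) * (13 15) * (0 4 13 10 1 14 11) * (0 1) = (0 4 13 15 6 2 5)(1 10 8 14 11) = [4, 10, 5, 3, 13, 0, 2, 7, 14, 9, 8, 1, 12, 15, 11, 6]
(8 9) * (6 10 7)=(6 10 7)(8 9)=[0, 1, 2, 3, 4, 5, 10, 6, 9, 8, 7]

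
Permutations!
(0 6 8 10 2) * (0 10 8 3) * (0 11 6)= (2 10)(3 11 6)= [0, 1, 10, 11, 4, 5, 3, 7, 8, 9, 2, 6]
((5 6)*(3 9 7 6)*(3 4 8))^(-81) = ((3 9 7 6 5 4 8))^(-81) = (3 6 8 7 4 9 5)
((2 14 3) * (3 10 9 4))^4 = (2 4 10)(3 9 14)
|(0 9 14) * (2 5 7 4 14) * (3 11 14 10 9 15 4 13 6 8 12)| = 15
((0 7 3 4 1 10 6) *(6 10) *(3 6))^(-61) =(10)(0 6 7)(1 4 3)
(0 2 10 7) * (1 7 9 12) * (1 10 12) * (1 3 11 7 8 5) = (0 2 12 10 9 3 11 7)(1 8 5) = [2, 8, 12, 11, 4, 1, 6, 0, 5, 3, 9, 7, 10]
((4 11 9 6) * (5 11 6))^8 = ((4 6)(5 11 9))^8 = (5 9 11)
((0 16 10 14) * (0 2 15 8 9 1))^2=(0 10 2 8 1 16 14 15 9)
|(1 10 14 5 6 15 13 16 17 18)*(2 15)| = 11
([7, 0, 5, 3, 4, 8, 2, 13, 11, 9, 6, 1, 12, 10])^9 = (0 1 11 8 5 2 6 10 13 7)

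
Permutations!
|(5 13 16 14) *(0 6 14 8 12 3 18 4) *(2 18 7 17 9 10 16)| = 8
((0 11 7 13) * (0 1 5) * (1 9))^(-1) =(0 5 1 9 13 7 11)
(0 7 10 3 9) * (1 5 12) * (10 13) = (0 7 13 10 3 9)(1 5 12) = [7, 5, 2, 9, 4, 12, 6, 13, 8, 0, 3, 11, 1, 10]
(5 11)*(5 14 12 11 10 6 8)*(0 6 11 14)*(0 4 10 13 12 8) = (0 6)(4 10 11)(5 13 12 14 8) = [6, 1, 2, 3, 10, 13, 0, 7, 5, 9, 11, 4, 14, 12, 8]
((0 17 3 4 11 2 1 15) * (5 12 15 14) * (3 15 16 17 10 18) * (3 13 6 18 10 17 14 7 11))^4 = (0 17 15)(6 18 13)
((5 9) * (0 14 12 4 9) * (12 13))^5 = ((0 14 13 12 4 9 5))^5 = (0 9 12 14 5 4 13)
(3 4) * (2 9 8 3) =[0, 1, 9, 4, 2, 5, 6, 7, 3, 8] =(2 9 8 3 4)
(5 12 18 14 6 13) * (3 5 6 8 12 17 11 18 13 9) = (3 5 17 11 18 14 8 12 13 6 9) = [0, 1, 2, 5, 4, 17, 9, 7, 12, 3, 10, 18, 13, 6, 8, 15, 16, 11, 14]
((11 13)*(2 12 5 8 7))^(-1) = (2 7 8 5 12)(11 13)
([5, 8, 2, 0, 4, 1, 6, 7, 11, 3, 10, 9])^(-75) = [1, 11, 2, 5, 4, 8, 6, 7, 9, 0, 10, 3]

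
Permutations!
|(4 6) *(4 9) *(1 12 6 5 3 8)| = 8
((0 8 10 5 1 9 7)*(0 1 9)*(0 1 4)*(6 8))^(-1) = ((0 6 8 10 5 9 7 4))^(-1) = (0 4 7 9 5 10 8 6)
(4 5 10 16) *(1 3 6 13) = (1 3 6 13)(4 5 10 16) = [0, 3, 2, 6, 5, 10, 13, 7, 8, 9, 16, 11, 12, 1, 14, 15, 4]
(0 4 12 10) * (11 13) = (0 4 12 10)(11 13) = [4, 1, 2, 3, 12, 5, 6, 7, 8, 9, 0, 13, 10, 11]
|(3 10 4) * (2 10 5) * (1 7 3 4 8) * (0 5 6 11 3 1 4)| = 6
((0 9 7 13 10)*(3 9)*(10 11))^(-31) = (0 13 3 11 9 10 7)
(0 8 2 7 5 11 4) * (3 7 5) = (0 8 2 5 11 4)(3 7) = [8, 1, 5, 7, 0, 11, 6, 3, 2, 9, 10, 4]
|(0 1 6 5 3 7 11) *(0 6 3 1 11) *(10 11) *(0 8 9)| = |(0 10 11 6 5 1 3 7 8 9)| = 10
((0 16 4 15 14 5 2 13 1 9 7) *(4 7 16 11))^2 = ((0 11 4 15 14 5 2 13 1 9 16 7))^2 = (0 4 14 2 1 16)(5 13 9 7 11 15)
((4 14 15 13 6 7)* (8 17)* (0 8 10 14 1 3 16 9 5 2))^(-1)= (0 2 5 9 16 3 1 4 7 6 13 15 14 10 17 8)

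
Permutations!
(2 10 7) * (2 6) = (2 10 7 6) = [0, 1, 10, 3, 4, 5, 2, 6, 8, 9, 7]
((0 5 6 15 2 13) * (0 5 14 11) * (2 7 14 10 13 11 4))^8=(0 4 15 13 11 14 6 10 2 7 5)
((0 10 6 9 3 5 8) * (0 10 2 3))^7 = ((0 2 3 5 8 10 6 9))^7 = (0 9 6 10 8 5 3 2)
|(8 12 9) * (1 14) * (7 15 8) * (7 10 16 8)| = 10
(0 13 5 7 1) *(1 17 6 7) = (0 13 5 1)(6 7 17) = [13, 0, 2, 3, 4, 1, 7, 17, 8, 9, 10, 11, 12, 5, 14, 15, 16, 6]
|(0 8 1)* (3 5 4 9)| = 12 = |(0 8 1)(3 5 4 9)|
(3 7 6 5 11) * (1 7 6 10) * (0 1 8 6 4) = (0 1 7 10 8 6 5 11 3 4) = [1, 7, 2, 4, 0, 11, 5, 10, 6, 9, 8, 3]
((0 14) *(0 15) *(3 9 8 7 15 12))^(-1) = (0 15 7 8 9 3 12 14)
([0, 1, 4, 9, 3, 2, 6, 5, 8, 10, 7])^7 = [0, 1, 2, 3, 4, 5, 6, 7, 8, 9, 10]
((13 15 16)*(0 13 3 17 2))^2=(0 15 3 2 13 16 17)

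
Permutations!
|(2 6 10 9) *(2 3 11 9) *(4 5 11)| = |(2 6 10)(3 4 5 11 9)| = 15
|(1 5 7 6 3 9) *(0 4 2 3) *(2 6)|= 6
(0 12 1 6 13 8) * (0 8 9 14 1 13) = (0 12 13 9 14 1 6) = [12, 6, 2, 3, 4, 5, 0, 7, 8, 14, 10, 11, 13, 9, 1]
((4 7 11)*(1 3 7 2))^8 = ((1 3 7 11 4 2))^8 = (1 7 4)(2 3 11)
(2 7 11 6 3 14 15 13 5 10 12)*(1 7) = [0, 7, 1, 14, 4, 10, 3, 11, 8, 9, 12, 6, 2, 5, 15, 13] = (1 7 11 6 3 14 15 13 5 10 12 2)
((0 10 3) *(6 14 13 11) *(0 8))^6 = (0 3)(6 13)(8 10)(11 14)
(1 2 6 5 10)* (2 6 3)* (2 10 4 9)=(1 6 5 4 9 2 3 10)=[0, 6, 3, 10, 9, 4, 5, 7, 8, 2, 1]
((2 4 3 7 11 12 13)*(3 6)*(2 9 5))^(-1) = (2 5 9 13 12 11 7 3 6 4)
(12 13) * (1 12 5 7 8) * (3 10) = (1 12 13 5 7 8)(3 10) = [0, 12, 2, 10, 4, 7, 6, 8, 1, 9, 3, 11, 13, 5]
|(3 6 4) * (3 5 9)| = 5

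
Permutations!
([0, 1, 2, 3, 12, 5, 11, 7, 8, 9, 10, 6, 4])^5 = [0, 1, 2, 3, 12, 5, 11, 7, 8, 9, 10, 6, 4]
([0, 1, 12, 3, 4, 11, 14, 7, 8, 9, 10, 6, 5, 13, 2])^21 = (2 11)(5 14)(6 12)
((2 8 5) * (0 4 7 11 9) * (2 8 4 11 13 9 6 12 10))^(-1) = ((0 11 6 12 10 2 4 7 13 9)(5 8))^(-1) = (0 9 13 7 4 2 10 12 6 11)(5 8)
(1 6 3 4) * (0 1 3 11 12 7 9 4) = [1, 6, 2, 0, 3, 5, 11, 9, 8, 4, 10, 12, 7] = (0 1 6 11 12 7 9 4 3)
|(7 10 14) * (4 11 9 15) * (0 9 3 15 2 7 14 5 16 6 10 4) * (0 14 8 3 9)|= |(2 7 4 11 9)(3 15 14 8)(5 16 6 10)|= 20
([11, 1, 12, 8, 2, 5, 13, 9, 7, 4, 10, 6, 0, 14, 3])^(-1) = (0 12 2 4 9 7 8 3 14 13 6 11)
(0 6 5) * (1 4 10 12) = (0 6 5)(1 4 10 12) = [6, 4, 2, 3, 10, 0, 5, 7, 8, 9, 12, 11, 1]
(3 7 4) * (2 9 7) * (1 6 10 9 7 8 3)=(1 6 10 9 8 3 2 7 4)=[0, 6, 7, 2, 1, 5, 10, 4, 3, 8, 9]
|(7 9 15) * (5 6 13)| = |(5 6 13)(7 9 15)| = 3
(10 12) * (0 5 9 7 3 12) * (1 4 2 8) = (0 5 9 7 3 12 10)(1 4 2 8) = [5, 4, 8, 12, 2, 9, 6, 3, 1, 7, 0, 11, 10]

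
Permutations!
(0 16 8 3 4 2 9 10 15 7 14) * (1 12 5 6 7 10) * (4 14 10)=(0 16 8 3 14)(1 12 5 6 7 10 15 4 2 9)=[16, 12, 9, 14, 2, 6, 7, 10, 3, 1, 15, 11, 5, 13, 0, 4, 8]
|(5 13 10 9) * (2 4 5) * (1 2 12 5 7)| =20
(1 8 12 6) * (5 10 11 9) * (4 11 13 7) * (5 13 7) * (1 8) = (4 11 9 13 5 10 7)(6 8 12) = [0, 1, 2, 3, 11, 10, 8, 4, 12, 13, 7, 9, 6, 5]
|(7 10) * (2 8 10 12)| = |(2 8 10 7 12)| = 5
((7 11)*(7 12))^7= ((7 11 12))^7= (7 11 12)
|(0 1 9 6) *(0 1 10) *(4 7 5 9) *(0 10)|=|(10)(1 4 7 5 9 6)|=6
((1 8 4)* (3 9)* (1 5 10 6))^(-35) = ((1 8 4 5 10 6)(3 9))^(-35) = (1 8 4 5 10 6)(3 9)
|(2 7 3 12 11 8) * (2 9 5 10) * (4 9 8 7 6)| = |(2 6 4 9 5 10)(3 12 11 7)| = 12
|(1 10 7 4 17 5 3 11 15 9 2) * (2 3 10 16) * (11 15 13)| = 30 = |(1 16 2)(3 15 9)(4 17 5 10 7)(11 13)|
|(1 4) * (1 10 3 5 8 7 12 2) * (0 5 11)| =11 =|(0 5 8 7 12 2 1 4 10 3 11)|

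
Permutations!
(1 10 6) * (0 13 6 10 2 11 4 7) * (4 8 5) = (0 13 6 1 2 11 8 5 4 7) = [13, 2, 11, 3, 7, 4, 1, 0, 5, 9, 10, 8, 12, 6]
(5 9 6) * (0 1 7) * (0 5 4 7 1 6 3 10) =(0 6 4 7 5 9 3 10) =[6, 1, 2, 10, 7, 9, 4, 5, 8, 3, 0]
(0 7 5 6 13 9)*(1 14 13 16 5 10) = (0 7 10 1 14 13 9)(5 6 16) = [7, 14, 2, 3, 4, 6, 16, 10, 8, 0, 1, 11, 12, 9, 13, 15, 5]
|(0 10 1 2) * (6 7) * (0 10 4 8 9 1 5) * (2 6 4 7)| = 10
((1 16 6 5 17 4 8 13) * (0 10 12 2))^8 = ((0 10 12 2)(1 16 6 5 17 4 8 13))^8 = (17)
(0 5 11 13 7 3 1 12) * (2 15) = (0 5 11 13 7 3 1 12)(2 15) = [5, 12, 15, 1, 4, 11, 6, 3, 8, 9, 10, 13, 0, 7, 14, 2]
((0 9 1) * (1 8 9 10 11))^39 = ((0 10 11 1)(8 9))^39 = (0 1 11 10)(8 9)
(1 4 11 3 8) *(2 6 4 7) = [0, 7, 6, 8, 11, 5, 4, 2, 1, 9, 10, 3] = (1 7 2 6 4 11 3 8)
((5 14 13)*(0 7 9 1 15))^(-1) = (0 15 1 9 7)(5 13 14)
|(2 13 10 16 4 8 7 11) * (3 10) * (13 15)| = 10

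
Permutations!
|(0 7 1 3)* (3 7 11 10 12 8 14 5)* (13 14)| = |(0 11 10 12 8 13 14 5 3)(1 7)| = 18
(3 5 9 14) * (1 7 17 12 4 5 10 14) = (1 7 17 12 4 5 9)(3 10 14) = [0, 7, 2, 10, 5, 9, 6, 17, 8, 1, 14, 11, 4, 13, 3, 15, 16, 12]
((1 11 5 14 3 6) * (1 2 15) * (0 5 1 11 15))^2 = (0 14 6)(1 11 15)(2 5 3)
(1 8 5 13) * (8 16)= (1 16 8 5 13)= [0, 16, 2, 3, 4, 13, 6, 7, 5, 9, 10, 11, 12, 1, 14, 15, 8]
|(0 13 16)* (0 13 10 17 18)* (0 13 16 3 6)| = 7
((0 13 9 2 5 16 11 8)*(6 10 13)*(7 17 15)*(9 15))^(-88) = ((0 6 10 13 15 7 17 9 2 5 16 11 8))^(-88) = (0 13 17 5 8 10 7 2 11 6 15 9 16)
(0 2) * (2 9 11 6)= (0 9 11 6 2)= [9, 1, 0, 3, 4, 5, 2, 7, 8, 11, 10, 6]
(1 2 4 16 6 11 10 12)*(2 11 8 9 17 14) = (1 11 10 12)(2 4 16 6 8 9 17 14) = [0, 11, 4, 3, 16, 5, 8, 7, 9, 17, 12, 10, 1, 13, 2, 15, 6, 14]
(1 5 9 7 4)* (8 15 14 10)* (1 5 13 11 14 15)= (15)(1 13 11 14 10 8)(4 5 9 7)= [0, 13, 2, 3, 5, 9, 6, 4, 1, 7, 8, 14, 12, 11, 10, 15]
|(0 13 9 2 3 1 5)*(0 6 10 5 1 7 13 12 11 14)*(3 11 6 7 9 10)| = |(0 12 6 3 9 2 11 14)(5 7 13 10)| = 8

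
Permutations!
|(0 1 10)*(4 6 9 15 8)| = |(0 1 10)(4 6 9 15 8)| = 15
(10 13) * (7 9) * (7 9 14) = (7 14)(10 13) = [0, 1, 2, 3, 4, 5, 6, 14, 8, 9, 13, 11, 12, 10, 7]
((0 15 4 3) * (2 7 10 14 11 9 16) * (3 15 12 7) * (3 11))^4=((0 12 7 10 14 3)(2 11 9 16)(4 15))^4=(16)(0 14 7)(3 10 12)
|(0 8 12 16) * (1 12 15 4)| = |(0 8 15 4 1 12 16)| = 7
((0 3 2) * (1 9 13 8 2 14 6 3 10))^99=((0 10 1 9 13 8 2)(3 14 6))^99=(14)(0 10 1 9 13 8 2)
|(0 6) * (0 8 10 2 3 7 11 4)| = |(0 6 8 10 2 3 7 11 4)| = 9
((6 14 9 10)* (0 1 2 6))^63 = (14)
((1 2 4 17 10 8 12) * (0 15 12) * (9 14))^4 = ((0 15 12 1 2 4 17 10 8)(9 14))^4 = (0 2 8 1 10 12 17 15 4)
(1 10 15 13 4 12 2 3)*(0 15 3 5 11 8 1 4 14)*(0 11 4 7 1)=[15, 10, 5, 7, 12, 4, 6, 1, 0, 9, 3, 8, 2, 14, 11, 13]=(0 15 13 14 11 8)(1 10 3 7)(2 5 4 12)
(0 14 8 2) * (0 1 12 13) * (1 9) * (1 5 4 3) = [14, 12, 9, 1, 3, 4, 6, 7, 2, 5, 10, 11, 13, 0, 8] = (0 14 8 2 9 5 4 3 1 12 13)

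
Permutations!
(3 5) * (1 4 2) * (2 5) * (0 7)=(0 7)(1 4 5 3 2)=[7, 4, 1, 2, 5, 3, 6, 0]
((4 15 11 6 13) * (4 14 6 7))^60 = ((4 15 11 7)(6 13 14))^60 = (15)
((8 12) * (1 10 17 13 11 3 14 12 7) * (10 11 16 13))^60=((1 11 3 14 12 8 7)(10 17)(13 16))^60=(17)(1 12 11 8 3 7 14)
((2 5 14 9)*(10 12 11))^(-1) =(2 9 14 5)(10 11 12)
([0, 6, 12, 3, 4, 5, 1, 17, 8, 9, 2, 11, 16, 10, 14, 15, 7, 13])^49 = [0, 6, 2, 3, 4, 5, 1, 7, 8, 9, 10, 11, 12, 13, 14, 15, 16, 17]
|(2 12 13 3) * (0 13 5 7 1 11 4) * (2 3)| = |(0 13 2 12 5 7 1 11 4)| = 9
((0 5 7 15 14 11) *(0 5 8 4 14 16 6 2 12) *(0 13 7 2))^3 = ((0 8 4 14 11 5 2 12 13 7 15 16 6))^3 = (0 14 2 7 6 4 5 13 16 8 11 12 15)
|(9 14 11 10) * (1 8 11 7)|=7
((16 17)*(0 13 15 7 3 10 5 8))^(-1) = (0 8 5 10 3 7 15 13)(16 17)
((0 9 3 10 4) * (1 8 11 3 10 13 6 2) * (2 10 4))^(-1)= ((0 9 4)(1 8 11 3 13 6 10 2))^(-1)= (0 4 9)(1 2 10 6 13 3 11 8)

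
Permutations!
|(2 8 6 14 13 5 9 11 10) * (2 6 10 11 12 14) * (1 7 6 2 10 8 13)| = 10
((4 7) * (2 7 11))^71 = (2 11 4 7)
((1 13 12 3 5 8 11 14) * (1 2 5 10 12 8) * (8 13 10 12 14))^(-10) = ((1 10 14 2 5)(3 12)(8 11))^(-10) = (14)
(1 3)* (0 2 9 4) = (0 2 9 4)(1 3) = [2, 3, 9, 1, 0, 5, 6, 7, 8, 4]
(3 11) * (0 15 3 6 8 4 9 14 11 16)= (0 15 3 16)(4 9 14 11 6 8)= [15, 1, 2, 16, 9, 5, 8, 7, 4, 14, 10, 6, 12, 13, 11, 3, 0]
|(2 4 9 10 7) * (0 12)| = |(0 12)(2 4 9 10 7)| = 10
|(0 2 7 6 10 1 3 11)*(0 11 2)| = 6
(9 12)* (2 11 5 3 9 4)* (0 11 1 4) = (0 11 5 3 9 12)(1 4 2) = [11, 4, 1, 9, 2, 3, 6, 7, 8, 12, 10, 5, 0]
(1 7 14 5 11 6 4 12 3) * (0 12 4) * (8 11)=(0 12 3 1 7 14 5 8 11 6)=[12, 7, 2, 1, 4, 8, 0, 14, 11, 9, 10, 6, 3, 13, 5]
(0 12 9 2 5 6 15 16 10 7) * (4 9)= [12, 1, 5, 3, 9, 6, 15, 0, 8, 2, 7, 11, 4, 13, 14, 16, 10]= (0 12 4 9 2 5 6 15 16 10 7)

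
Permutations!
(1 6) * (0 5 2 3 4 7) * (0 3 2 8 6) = [5, 0, 2, 4, 7, 8, 1, 3, 6] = (0 5 8 6 1)(3 4 7)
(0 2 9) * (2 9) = (0 9) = [9, 1, 2, 3, 4, 5, 6, 7, 8, 0]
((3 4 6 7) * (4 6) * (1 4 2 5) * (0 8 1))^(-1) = (0 5 2 4 1 8)(3 7 6)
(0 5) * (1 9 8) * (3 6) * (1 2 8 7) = (0 5)(1 9 7)(2 8)(3 6) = [5, 9, 8, 6, 4, 0, 3, 1, 2, 7]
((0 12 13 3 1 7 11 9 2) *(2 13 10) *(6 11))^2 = ((0 12 10 2)(1 7 6 11 9 13 3))^2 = (0 10)(1 6 9 3 7 11 13)(2 12)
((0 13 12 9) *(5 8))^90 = (0 12)(9 13)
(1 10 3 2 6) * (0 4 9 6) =(0 4 9 6 1 10 3 2) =[4, 10, 0, 2, 9, 5, 1, 7, 8, 6, 3]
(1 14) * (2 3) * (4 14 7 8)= [0, 7, 3, 2, 14, 5, 6, 8, 4, 9, 10, 11, 12, 13, 1]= (1 7 8 4 14)(2 3)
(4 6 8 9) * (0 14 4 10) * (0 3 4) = (0 14)(3 4 6 8 9 10) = [14, 1, 2, 4, 6, 5, 8, 7, 9, 10, 3, 11, 12, 13, 0]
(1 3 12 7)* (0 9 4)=(0 9 4)(1 3 12 7)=[9, 3, 2, 12, 0, 5, 6, 1, 8, 4, 10, 11, 7]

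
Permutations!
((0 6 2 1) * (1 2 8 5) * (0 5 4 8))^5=((0 6)(1 5)(4 8))^5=(0 6)(1 5)(4 8)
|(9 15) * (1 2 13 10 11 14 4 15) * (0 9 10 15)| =10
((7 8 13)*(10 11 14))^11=(7 13 8)(10 14 11)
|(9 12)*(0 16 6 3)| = 4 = |(0 16 6 3)(9 12)|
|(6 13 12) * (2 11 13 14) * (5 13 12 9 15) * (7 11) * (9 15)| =6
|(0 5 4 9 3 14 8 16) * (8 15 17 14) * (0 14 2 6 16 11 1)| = 24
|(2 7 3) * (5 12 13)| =|(2 7 3)(5 12 13)| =3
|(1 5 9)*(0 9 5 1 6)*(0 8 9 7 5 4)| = |(0 7 5 4)(6 8 9)| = 12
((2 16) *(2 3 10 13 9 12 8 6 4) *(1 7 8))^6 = (1 16)(2 12)(3 7)(4 9)(6 13)(8 10)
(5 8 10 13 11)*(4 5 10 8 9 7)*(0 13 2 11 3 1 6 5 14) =(0 13 3 1 6 5 9 7 4 14)(2 11 10) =[13, 6, 11, 1, 14, 9, 5, 4, 8, 7, 2, 10, 12, 3, 0]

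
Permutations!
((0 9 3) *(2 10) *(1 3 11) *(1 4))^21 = ((0 9 11 4 1 3)(2 10))^21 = (0 4)(1 9)(2 10)(3 11)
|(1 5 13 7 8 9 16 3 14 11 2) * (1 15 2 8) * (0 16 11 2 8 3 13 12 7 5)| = 7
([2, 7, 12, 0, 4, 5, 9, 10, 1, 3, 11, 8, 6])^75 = (0 6)(2 9)(3 12)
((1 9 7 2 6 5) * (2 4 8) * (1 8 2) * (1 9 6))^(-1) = (1 2 4 7 9 8 5 6)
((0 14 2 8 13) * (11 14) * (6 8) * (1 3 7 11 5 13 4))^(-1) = (0 13 5)(1 4 8 6 2 14 11 7 3)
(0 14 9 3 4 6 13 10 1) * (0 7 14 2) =[2, 7, 0, 4, 6, 5, 13, 14, 8, 3, 1, 11, 12, 10, 9] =(0 2)(1 7 14 9 3 4 6 13 10)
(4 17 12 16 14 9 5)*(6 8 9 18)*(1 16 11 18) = (1 16 14)(4 17 12 11 18 6 8 9 5) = [0, 16, 2, 3, 17, 4, 8, 7, 9, 5, 10, 18, 11, 13, 1, 15, 14, 12, 6]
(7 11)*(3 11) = (3 11 7) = [0, 1, 2, 11, 4, 5, 6, 3, 8, 9, 10, 7]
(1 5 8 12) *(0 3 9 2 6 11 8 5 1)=(0 3 9 2 6 11 8 12)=[3, 1, 6, 9, 4, 5, 11, 7, 12, 2, 10, 8, 0]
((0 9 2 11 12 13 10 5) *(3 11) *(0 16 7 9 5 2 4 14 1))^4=((0 5 16 7 9 4 14 1)(2 3 11 12 13 10))^4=(0 9)(1 7)(2 13 11)(3 10 12)(4 5)(14 16)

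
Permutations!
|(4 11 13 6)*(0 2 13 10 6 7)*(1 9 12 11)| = |(0 2 13 7)(1 9 12 11 10 6 4)| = 28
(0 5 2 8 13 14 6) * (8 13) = (0 5 2 13 14 6) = [5, 1, 13, 3, 4, 2, 0, 7, 8, 9, 10, 11, 12, 14, 6]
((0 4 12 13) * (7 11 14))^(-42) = ((0 4 12 13)(7 11 14))^(-42) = (14)(0 12)(4 13)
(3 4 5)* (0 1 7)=(0 1 7)(3 4 5)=[1, 7, 2, 4, 5, 3, 6, 0]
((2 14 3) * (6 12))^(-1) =((2 14 3)(6 12))^(-1) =(2 3 14)(6 12)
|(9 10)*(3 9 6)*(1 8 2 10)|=7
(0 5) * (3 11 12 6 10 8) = (0 5)(3 11 12 6 10 8) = [5, 1, 2, 11, 4, 0, 10, 7, 3, 9, 8, 12, 6]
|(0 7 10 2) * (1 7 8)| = |(0 8 1 7 10 2)| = 6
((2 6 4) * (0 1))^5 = (0 1)(2 4 6)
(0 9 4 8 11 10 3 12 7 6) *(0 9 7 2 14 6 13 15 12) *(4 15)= (0 7 13 4 8 11 10 3)(2 14 6 9 15 12)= [7, 1, 14, 0, 8, 5, 9, 13, 11, 15, 3, 10, 2, 4, 6, 12]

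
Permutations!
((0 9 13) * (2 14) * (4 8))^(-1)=(0 13 9)(2 14)(4 8)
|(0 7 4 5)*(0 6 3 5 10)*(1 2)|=|(0 7 4 10)(1 2)(3 5 6)|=12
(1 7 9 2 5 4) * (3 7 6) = (1 6 3 7 9 2 5 4) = [0, 6, 5, 7, 1, 4, 3, 9, 8, 2]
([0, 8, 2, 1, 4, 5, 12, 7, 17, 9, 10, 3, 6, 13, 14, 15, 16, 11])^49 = (1 3 11 17 8)(6 12)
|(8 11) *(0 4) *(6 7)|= |(0 4)(6 7)(8 11)|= 2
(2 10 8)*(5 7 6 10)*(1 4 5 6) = (1 4 5 7)(2 6 10 8) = [0, 4, 6, 3, 5, 7, 10, 1, 2, 9, 8]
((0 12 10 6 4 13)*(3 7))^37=(0 12 10 6 4 13)(3 7)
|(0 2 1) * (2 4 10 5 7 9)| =|(0 4 10 5 7 9 2 1)| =8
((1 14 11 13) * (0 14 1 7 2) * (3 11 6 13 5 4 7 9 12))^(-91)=(0 12 7 13 5 14 3 2 9 4 6 11)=((0 14 6 13 9 12 3 11 5 4 7 2))^(-91)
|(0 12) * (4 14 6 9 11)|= |(0 12)(4 14 6 9 11)|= 10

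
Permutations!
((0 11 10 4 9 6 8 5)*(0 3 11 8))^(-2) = ((0 8 5 3 11 10 4 9 6))^(-2) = (0 9 10 3 8 6 4 11 5)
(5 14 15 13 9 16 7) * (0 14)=[14, 1, 2, 3, 4, 0, 6, 5, 8, 16, 10, 11, 12, 9, 15, 13, 7]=(0 14 15 13 9 16 7 5)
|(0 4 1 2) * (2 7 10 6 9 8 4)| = |(0 2)(1 7 10 6 9 8 4)| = 14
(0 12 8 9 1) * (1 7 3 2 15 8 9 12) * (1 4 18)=(0 4 18 1)(2 15 8 12 9 7 3)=[4, 0, 15, 2, 18, 5, 6, 3, 12, 7, 10, 11, 9, 13, 14, 8, 16, 17, 1]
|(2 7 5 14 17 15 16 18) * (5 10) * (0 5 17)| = 21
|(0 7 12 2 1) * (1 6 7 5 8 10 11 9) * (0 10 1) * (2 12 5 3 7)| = |(12)(0 3 7 5 8 1 10 11 9)(2 6)| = 18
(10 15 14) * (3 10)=(3 10 15 14)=[0, 1, 2, 10, 4, 5, 6, 7, 8, 9, 15, 11, 12, 13, 3, 14]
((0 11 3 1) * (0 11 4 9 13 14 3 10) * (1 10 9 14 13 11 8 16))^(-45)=((0 4 14 3 10)(1 8 16)(9 11))^(-45)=(16)(9 11)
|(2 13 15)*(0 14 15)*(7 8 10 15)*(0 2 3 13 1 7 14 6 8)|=|(0 6 8 10 15 3 13 2 1 7)|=10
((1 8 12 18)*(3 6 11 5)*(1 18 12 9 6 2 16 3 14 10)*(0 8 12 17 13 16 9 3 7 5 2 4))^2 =(18)(0 3)(1 17 16 5 10 12 13 7 14)(2 6)(4 8)(9 11)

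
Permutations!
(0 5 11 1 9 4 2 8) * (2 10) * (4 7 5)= (0 4 10 2 8)(1 9 7 5 11)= [4, 9, 8, 3, 10, 11, 6, 5, 0, 7, 2, 1]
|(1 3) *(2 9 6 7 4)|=10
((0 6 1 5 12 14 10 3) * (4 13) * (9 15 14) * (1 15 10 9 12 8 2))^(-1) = (0 3 10 9 14 15 6)(1 2 8 5)(4 13)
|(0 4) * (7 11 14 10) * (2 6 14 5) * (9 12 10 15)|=10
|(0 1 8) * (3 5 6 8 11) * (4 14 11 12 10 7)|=12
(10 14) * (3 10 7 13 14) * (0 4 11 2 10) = [4, 1, 10, 0, 11, 5, 6, 13, 8, 9, 3, 2, 12, 14, 7] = (0 4 11 2 10 3)(7 13 14)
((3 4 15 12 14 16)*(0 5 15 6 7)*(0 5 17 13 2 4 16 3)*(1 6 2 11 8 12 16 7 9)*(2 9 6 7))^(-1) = (0 16 15 5 7 1 9 4 2 3 14 12 8 11 13 17)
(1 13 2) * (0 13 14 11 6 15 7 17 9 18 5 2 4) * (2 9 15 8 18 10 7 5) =(0 13 4)(1 14 11 6 8 18 2)(5 9 10 7 17 15) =[13, 14, 1, 3, 0, 9, 8, 17, 18, 10, 7, 6, 12, 4, 11, 5, 16, 15, 2]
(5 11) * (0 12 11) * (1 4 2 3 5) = (0 12 11 1 4 2 3 5) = [12, 4, 3, 5, 2, 0, 6, 7, 8, 9, 10, 1, 11]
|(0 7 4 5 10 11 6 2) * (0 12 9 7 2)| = 10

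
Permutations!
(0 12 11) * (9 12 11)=(0 11)(9 12)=[11, 1, 2, 3, 4, 5, 6, 7, 8, 12, 10, 0, 9]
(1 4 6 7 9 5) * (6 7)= [0, 4, 2, 3, 7, 1, 6, 9, 8, 5]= (1 4 7 9 5)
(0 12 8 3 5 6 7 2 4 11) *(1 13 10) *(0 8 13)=(0 12 13 10 1)(2 4 11 8 3 5 6 7)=[12, 0, 4, 5, 11, 6, 7, 2, 3, 9, 1, 8, 13, 10]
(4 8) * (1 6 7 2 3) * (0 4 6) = [4, 0, 3, 1, 8, 5, 7, 2, 6] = (0 4 8 6 7 2 3 1)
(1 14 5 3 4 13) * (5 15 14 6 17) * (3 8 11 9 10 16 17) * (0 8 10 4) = (0 8 11 9 4 13 1 6 3)(5 10 16 17)(14 15) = [8, 6, 2, 0, 13, 10, 3, 7, 11, 4, 16, 9, 12, 1, 15, 14, 17, 5]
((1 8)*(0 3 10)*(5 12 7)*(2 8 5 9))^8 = ((0 3 10)(1 5 12 7 9 2 8))^8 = (0 10 3)(1 5 12 7 9 2 8)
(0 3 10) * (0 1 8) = (0 3 10 1 8) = [3, 8, 2, 10, 4, 5, 6, 7, 0, 9, 1]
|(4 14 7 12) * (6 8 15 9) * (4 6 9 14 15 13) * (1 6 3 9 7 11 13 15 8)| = |(1 6)(3 9 7 12)(4 8 15 14 11 13)| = 12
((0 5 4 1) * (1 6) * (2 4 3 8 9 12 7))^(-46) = (0 6 2 12 8 5 1 4 7 9 3)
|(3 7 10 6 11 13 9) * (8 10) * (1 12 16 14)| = 8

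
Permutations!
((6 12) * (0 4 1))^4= ((0 4 1)(6 12))^4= (12)(0 4 1)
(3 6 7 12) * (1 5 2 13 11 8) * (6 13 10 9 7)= (1 5 2 10 9 7 12 3 13 11 8)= [0, 5, 10, 13, 4, 2, 6, 12, 1, 7, 9, 8, 3, 11]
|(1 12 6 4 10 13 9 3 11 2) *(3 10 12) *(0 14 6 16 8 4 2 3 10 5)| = |(0 14 6 2 1 10 13 9 5)(3 11)(4 12 16 8)| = 36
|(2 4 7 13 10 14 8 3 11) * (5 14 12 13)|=|(2 4 7 5 14 8 3 11)(10 12 13)|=24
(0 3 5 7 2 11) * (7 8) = [3, 1, 11, 5, 4, 8, 6, 2, 7, 9, 10, 0] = (0 3 5 8 7 2 11)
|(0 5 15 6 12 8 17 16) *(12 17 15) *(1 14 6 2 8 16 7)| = |(0 5 12 16)(1 14 6 17 7)(2 8 15)| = 60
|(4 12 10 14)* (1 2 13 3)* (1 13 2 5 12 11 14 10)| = 6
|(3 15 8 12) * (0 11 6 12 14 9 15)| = |(0 11 6 12 3)(8 14 9 15)| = 20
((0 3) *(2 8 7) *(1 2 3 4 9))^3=((0 4 9 1 2 8 7 3))^3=(0 1 7 4 2 3 9 8)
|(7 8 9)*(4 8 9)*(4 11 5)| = |(4 8 11 5)(7 9)| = 4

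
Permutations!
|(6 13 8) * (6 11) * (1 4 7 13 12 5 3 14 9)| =12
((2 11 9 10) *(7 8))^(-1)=(2 10 9 11)(7 8)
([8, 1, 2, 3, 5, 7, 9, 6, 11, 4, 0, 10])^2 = [11, 1, 2, 3, 7, 6, 4, 9, 10, 5, 8, 0]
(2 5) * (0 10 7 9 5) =(0 10 7 9 5 2) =[10, 1, 0, 3, 4, 2, 6, 9, 8, 5, 7]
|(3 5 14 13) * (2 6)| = |(2 6)(3 5 14 13)| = 4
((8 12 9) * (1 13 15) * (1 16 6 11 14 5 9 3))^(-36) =(16)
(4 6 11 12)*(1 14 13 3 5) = (1 14 13 3 5)(4 6 11 12) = [0, 14, 2, 5, 6, 1, 11, 7, 8, 9, 10, 12, 4, 3, 13]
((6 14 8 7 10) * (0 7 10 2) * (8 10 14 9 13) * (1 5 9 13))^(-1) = (0 2 7)(1 9 5)(6 10 14 8 13)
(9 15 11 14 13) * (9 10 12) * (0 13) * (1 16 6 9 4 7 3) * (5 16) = (0 13 10 12 4 7 3 1 5 16 6 9 15 11 14) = [13, 5, 2, 1, 7, 16, 9, 3, 8, 15, 12, 14, 4, 10, 0, 11, 6]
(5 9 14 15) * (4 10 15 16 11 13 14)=(4 10 15 5 9)(11 13 14 16)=[0, 1, 2, 3, 10, 9, 6, 7, 8, 4, 15, 13, 12, 14, 16, 5, 11]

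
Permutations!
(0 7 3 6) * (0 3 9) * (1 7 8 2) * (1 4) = (0 8 2 4 1 7 9)(3 6) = [8, 7, 4, 6, 1, 5, 3, 9, 2, 0]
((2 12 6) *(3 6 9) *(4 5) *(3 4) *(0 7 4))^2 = ((0 7 4 5 3 6 2 12 9))^2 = (0 4 3 2 9 7 5 6 12)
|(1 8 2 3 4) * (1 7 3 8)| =6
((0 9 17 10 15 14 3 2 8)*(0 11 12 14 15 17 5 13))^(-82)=((0 9 5 13)(2 8 11 12 14 3)(10 17))^(-82)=(17)(0 5)(2 11 14)(3 8 12)(9 13)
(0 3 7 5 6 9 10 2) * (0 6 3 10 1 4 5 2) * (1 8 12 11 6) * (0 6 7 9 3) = (0 10 6 3 9 8 12 11 7 2 1 4 5) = [10, 4, 1, 9, 5, 0, 3, 2, 12, 8, 6, 7, 11]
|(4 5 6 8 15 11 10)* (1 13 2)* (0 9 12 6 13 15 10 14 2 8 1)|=|(0 9 12 6 1 15 11 14 2)(4 5 13 8 10)|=45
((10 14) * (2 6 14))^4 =(14)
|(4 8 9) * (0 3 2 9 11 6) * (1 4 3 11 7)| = 12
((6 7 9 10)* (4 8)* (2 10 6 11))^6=(11)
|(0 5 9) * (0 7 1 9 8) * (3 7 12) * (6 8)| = 20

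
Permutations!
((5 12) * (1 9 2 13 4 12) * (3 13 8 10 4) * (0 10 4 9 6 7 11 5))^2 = ((0 10 9 2 8 4 12)(1 6 7 11 5)(3 13))^2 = (13)(0 9 8 12 10 2 4)(1 7 5 6 11)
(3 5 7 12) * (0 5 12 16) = (0 5 7 16)(3 12) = [5, 1, 2, 12, 4, 7, 6, 16, 8, 9, 10, 11, 3, 13, 14, 15, 0]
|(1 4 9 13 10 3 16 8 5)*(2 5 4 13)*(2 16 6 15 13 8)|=|(1 8 4 9 16 2 5)(3 6 15 13 10)|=35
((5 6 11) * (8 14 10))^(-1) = ((5 6 11)(8 14 10))^(-1) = (5 11 6)(8 10 14)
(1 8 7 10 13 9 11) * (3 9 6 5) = [0, 8, 2, 9, 4, 3, 5, 10, 7, 11, 13, 1, 12, 6] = (1 8 7 10 13 6 5 3 9 11)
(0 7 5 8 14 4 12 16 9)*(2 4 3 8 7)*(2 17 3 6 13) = (0 17 3 8 14 6 13 2 4 12 16 9)(5 7) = [17, 1, 4, 8, 12, 7, 13, 5, 14, 0, 10, 11, 16, 2, 6, 15, 9, 3]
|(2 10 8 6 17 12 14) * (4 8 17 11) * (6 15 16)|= |(2 10 17 12 14)(4 8 15 16 6 11)|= 30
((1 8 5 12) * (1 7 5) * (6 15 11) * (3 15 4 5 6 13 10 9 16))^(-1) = (1 8)(3 16 9 10 13 11 15)(4 6 7 12 5)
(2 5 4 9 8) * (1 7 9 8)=(1 7 9)(2 5 4 8)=[0, 7, 5, 3, 8, 4, 6, 9, 2, 1]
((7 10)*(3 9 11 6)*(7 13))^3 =(13)(3 6 11 9)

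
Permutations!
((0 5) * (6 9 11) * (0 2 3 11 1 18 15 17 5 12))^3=(0 12)(1 17 3 9 15 2 6 18 5 11)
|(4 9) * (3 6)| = 2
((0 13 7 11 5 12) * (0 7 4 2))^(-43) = ((0 13 4 2)(5 12 7 11))^(-43) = (0 13 4 2)(5 12 7 11)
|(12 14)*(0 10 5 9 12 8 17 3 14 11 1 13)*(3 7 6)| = 24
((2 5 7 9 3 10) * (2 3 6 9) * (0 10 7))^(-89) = (0 10 3 7 2 5)(6 9)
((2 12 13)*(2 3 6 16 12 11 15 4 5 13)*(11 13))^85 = ((2 13 3 6 16 12)(4 5 11 15))^85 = (2 13 3 6 16 12)(4 5 11 15)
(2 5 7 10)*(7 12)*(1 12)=(1 12 7 10 2 5)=[0, 12, 5, 3, 4, 1, 6, 10, 8, 9, 2, 11, 7]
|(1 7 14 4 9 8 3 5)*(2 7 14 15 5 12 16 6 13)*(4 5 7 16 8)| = 12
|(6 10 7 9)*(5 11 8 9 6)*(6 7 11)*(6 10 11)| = 6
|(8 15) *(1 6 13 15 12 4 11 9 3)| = |(1 6 13 15 8 12 4 11 9 3)| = 10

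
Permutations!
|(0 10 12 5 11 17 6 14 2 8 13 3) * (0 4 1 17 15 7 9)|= 72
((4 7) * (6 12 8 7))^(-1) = (4 7 8 12 6)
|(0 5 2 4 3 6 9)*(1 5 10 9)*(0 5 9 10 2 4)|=|(10)(0 2)(1 9 5 4 3 6)|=6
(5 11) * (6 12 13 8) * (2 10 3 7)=(2 10 3 7)(5 11)(6 12 13 8)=[0, 1, 10, 7, 4, 11, 12, 2, 6, 9, 3, 5, 13, 8]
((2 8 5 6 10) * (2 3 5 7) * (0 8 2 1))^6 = (0 7)(1 8)(3 6)(5 10)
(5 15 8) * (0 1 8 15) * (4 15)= (0 1 8 5)(4 15)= [1, 8, 2, 3, 15, 0, 6, 7, 5, 9, 10, 11, 12, 13, 14, 4]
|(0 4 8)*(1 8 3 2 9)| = |(0 4 3 2 9 1 8)| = 7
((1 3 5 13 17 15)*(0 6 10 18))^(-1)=(0 18 10 6)(1 15 17 13 5 3)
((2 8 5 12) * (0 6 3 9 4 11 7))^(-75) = (0 3 4 7 6 9 11)(2 8 5 12)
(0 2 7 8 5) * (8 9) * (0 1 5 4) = (0 2 7 9 8 4)(1 5) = [2, 5, 7, 3, 0, 1, 6, 9, 4, 8]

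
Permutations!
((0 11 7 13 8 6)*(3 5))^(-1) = (0 6 8 13 7 11)(3 5)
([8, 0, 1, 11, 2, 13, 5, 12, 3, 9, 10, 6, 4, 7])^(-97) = (0 1 2 4 12 7 13 5 6 11 3 8)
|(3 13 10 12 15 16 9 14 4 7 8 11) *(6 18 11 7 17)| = 26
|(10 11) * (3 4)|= |(3 4)(10 11)|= 2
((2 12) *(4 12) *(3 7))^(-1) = ((2 4 12)(3 7))^(-1) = (2 12 4)(3 7)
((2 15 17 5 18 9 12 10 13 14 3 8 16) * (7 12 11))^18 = (2 5 11 10 3)(7 13 8 15 18)(9 12 14 16 17)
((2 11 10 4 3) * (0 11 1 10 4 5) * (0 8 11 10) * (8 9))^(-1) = (0 1 2 3 4 11 8 9 5 10)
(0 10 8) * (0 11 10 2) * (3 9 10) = [2, 1, 0, 9, 4, 5, 6, 7, 11, 10, 8, 3] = (0 2)(3 9 10 8 11)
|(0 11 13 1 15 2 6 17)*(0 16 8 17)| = 21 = |(0 11 13 1 15 2 6)(8 17 16)|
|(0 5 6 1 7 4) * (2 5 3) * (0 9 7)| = |(0 3 2 5 6 1)(4 9 7)| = 6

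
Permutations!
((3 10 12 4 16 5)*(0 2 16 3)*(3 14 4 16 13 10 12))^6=((0 2 13 10 3 12 16 5)(4 14))^6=(0 16 3 13)(2 5 12 10)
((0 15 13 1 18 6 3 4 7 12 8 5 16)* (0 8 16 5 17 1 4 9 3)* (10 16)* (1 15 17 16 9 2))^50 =((0 17 15 13 4 7 12 10 9 3 2 1 18 6)(8 16))^50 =(0 9 15 2 4 18 12)(1 7 6 10 17 3 13)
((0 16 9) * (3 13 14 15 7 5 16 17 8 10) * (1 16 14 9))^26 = ((0 17 8 10 3 13 9)(1 16)(5 14 15 7))^26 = (0 13 10 17 9 3 8)(5 15)(7 14)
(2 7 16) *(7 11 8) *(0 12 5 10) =[12, 1, 11, 3, 4, 10, 6, 16, 7, 9, 0, 8, 5, 13, 14, 15, 2] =(0 12 5 10)(2 11 8 7 16)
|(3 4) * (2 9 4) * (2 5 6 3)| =3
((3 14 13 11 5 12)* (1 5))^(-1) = ((1 5 12 3 14 13 11))^(-1) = (1 11 13 14 3 12 5)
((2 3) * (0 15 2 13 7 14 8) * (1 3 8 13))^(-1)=((0 15 2 8)(1 3)(7 14 13))^(-1)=(0 8 2 15)(1 3)(7 13 14)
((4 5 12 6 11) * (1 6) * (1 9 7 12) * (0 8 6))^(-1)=((0 8 6 11 4 5 1)(7 12 9))^(-1)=(0 1 5 4 11 6 8)(7 9 12)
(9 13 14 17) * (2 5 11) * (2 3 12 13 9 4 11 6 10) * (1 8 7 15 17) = (1 8 7 15 17 4 11 3 12 13 14)(2 5 6 10) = [0, 8, 5, 12, 11, 6, 10, 15, 7, 9, 2, 3, 13, 14, 1, 17, 16, 4]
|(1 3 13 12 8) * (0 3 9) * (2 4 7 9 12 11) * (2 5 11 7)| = 30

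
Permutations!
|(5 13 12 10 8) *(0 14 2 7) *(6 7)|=5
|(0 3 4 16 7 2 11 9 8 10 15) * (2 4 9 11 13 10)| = |(0 3 9 8 2 13 10 15)(4 16 7)| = 24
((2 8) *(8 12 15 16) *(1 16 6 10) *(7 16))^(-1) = ((1 7 16 8 2 12 15 6 10))^(-1) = (1 10 6 15 12 2 8 16 7)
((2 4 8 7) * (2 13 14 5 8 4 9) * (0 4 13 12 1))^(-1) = ((0 4 13 14 5 8 7 12 1)(2 9))^(-1) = (0 1 12 7 8 5 14 13 4)(2 9)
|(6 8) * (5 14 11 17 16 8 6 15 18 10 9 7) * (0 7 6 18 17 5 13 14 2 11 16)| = 24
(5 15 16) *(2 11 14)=(2 11 14)(5 15 16)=[0, 1, 11, 3, 4, 15, 6, 7, 8, 9, 10, 14, 12, 13, 2, 16, 5]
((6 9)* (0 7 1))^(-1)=((0 7 1)(6 9))^(-1)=(0 1 7)(6 9)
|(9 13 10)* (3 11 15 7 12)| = 15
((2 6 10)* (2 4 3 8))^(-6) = (10)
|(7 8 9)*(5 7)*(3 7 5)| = |(3 7 8 9)| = 4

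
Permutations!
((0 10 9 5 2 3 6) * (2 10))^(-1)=(0 6 3 2)(5 9 10)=((0 2 3 6)(5 10 9))^(-1)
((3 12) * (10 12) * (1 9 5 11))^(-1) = (1 11 5 9)(3 12 10)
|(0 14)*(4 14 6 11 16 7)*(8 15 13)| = 21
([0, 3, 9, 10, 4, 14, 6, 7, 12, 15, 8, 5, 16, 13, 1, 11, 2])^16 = (1 12 15)(2 5 10)(3 16 11)(8 9 14)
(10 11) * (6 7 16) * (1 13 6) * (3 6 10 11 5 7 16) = [0, 13, 2, 6, 4, 7, 16, 3, 8, 9, 5, 11, 12, 10, 14, 15, 1] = (1 13 10 5 7 3 6 16)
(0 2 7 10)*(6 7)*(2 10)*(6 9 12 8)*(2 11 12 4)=(0 10)(2 9 4)(6 7 11 12 8)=[10, 1, 9, 3, 2, 5, 7, 11, 6, 4, 0, 12, 8]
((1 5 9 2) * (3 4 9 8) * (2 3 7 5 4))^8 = (1 3 4 2 9)(5 7 8)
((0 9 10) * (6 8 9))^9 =(0 10 9 8 6)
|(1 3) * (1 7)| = |(1 3 7)| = 3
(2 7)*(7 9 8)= (2 9 8 7)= [0, 1, 9, 3, 4, 5, 6, 2, 7, 8]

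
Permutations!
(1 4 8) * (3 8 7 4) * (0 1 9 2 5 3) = (0 1)(2 5 3 8 9)(4 7) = [1, 0, 5, 8, 7, 3, 6, 4, 9, 2]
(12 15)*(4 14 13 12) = (4 14 13 12 15) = [0, 1, 2, 3, 14, 5, 6, 7, 8, 9, 10, 11, 15, 12, 13, 4]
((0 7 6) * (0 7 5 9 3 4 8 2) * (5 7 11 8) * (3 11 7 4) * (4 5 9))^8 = (0 5 4 9 11 8 2)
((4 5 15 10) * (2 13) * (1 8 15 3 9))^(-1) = (1 9 3 5 4 10 15 8)(2 13)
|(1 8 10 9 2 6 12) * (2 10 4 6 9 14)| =20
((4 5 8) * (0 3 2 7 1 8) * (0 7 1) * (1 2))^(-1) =(0 7 5 4 8 1 3)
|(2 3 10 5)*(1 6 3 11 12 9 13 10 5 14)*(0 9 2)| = 9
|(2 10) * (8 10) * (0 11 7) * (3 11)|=|(0 3 11 7)(2 8 10)|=12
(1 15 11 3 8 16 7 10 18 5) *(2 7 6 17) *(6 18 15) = (1 6 17 2 7 10 15 11 3 8 16 18 5) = [0, 6, 7, 8, 4, 1, 17, 10, 16, 9, 15, 3, 12, 13, 14, 11, 18, 2, 5]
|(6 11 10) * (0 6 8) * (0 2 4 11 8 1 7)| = |(0 6 8 2 4 11 10 1 7)| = 9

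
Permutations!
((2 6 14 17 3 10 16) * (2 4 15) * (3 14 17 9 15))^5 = ((2 6 17 14 9 15)(3 10 16 4))^5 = (2 15 9 14 17 6)(3 10 16 4)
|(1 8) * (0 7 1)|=|(0 7 1 8)|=4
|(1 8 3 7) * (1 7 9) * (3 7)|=|(1 8 7 3 9)|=5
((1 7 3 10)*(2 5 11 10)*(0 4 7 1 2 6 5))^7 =(0 10 5 3 4 2 11 6 7)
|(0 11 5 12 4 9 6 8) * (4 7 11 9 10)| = 4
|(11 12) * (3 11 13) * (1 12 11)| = 4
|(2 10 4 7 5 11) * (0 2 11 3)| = 7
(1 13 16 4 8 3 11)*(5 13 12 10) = (1 12 10 5 13 16 4 8 3 11) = [0, 12, 2, 11, 8, 13, 6, 7, 3, 9, 5, 1, 10, 16, 14, 15, 4]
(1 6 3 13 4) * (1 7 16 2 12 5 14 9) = (1 6 3 13 4 7 16 2 12 5 14 9) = [0, 6, 12, 13, 7, 14, 3, 16, 8, 1, 10, 11, 5, 4, 9, 15, 2]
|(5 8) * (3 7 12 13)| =4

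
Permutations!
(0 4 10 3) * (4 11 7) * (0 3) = (0 11 7 4 10) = [11, 1, 2, 3, 10, 5, 6, 4, 8, 9, 0, 7]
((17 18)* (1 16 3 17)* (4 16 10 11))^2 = ((1 10 11 4 16 3 17 18))^2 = (1 11 16 17)(3 18 10 4)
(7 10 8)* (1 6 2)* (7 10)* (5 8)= [0, 6, 1, 3, 4, 8, 2, 7, 10, 9, 5]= (1 6 2)(5 8 10)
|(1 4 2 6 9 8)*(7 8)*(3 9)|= |(1 4 2 6 3 9 7 8)|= 8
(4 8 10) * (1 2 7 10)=(1 2 7 10 4 8)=[0, 2, 7, 3, 8, 5, 6, 10, 1, 9, 4]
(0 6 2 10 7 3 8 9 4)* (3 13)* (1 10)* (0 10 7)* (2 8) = [6, 7, 1, 2, 10, 5, 8, 13, 9, 4, 0, 11, 12, 3] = (0 6 8 9 4 10)(1 7 13 3 2)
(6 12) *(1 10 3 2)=(1 10 3 2)(6 12)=[0, 10, 1, 2, 4, 5, 12, 7, 8, 9, 3, 11, 6]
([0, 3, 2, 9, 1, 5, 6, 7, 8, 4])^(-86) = [0, 9, 2, 4, 3, 5, 6, 7, 8, 1]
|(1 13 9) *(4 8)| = 6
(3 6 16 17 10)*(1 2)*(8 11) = (1 2)(3 6 16 17 10)(8 11) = [0, 2, 1, 6, 4, 5, 16, 7, 11, 9, 3, 8, 12, 13, 14, 15, 17, 10]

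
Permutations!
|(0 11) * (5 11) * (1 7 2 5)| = 6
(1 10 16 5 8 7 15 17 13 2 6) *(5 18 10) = [0, 5, 6, 3, 4, 8, 1, 15, 7, 9, 16, 11, 12, 2, 14, 17, 18, 13, 10] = (1 5 8 7 15 17 13 2 6)(10 16 18)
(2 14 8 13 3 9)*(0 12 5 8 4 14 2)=[12, 1, 2, 9, 14, 8, 6, 7, 13, 0, 10, 11, 5, 3, 4]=(0 12 5 8 13 3 9)(4 14)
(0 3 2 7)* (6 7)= (0 3 2 6 7)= [3, 1, 6, 2, 4, 5, 7, 0]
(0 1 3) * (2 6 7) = (0 1 3)(2 6 7) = [1, 3, 6, 0, 4, 5, 7, 2]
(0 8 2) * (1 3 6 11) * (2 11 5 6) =(0 8 11 1 3 2)(5 6) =[8, 3, 0, 2, 4, 6, 5, 7, 11, 9, 10, 1]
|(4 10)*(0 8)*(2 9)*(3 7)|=|(0 8)(2 9)(3 7)(4 10)|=2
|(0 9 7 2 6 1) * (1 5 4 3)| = |(0 9 7 2 6 5 4 3 1)| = 9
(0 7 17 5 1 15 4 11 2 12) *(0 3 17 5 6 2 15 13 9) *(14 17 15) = (0 7 5 1 13 9)(2 12 3 15 4 11 14 17 6) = [7, 13, 12, 15, 11, 1, 2, 5, 8, 0, 10, 14, 3, 9, 17, 4, 16, 6]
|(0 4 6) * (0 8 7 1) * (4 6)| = 5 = |(0 6 8 7 1)|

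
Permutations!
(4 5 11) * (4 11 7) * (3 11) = (3 11)(4 5 7) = [0, 1, 2, 11, 5, 7, 6, 4, 8, 9, 10, 3]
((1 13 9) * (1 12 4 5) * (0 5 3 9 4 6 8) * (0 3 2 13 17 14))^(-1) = (0 14 17 1 5)(2 4 13)(3 8 6 12 9)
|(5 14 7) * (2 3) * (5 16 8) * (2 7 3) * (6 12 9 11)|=|(3 7 16 8 5 14)(6 12 9 11)|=12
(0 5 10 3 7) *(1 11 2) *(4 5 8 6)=(0 8 6 4 5 10 3 7)(1 11 2)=[8, 11, 1, 7, 5, 10, 4, 0, 6, 9, 3, 2]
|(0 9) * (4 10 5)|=|(0 9)(4 10 5)|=6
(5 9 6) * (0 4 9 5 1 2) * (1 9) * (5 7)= (0 4 1 2)(5 7)(6 9)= [4, 2, 0, 3, 1, 7, 9, 5, 8, 6]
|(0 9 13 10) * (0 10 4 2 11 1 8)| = 8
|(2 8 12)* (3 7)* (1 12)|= |(1 12 2 8)(3 7)|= 4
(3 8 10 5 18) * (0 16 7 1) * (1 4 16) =(0 1)(3 8 10 5 18)(4 16 7) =[1, 0, 2, 8, 16, 18, 6, 4, 10, 9, 5, 11, 12, 13, 14, 15, 7, 17, 3]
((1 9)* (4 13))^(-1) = (1 9)(4 13)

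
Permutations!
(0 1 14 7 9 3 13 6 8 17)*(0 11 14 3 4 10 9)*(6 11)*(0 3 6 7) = (0 1 6 8 17 7 3 13 11 14)(4 10 9) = [1, 6, 2, 13, 10, 5, 8, 3, 17, 4, 9, 14, 12, 11, 0, 15, 16, 7]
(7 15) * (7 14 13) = (7 15 14 13) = [0, 1, 2, 3, 4, 5, 6, 15, 8, 9, 10, 11, 12, 7, 13, 14]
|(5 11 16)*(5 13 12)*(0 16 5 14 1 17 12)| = |(0 16 13)(1 17 12 14)(5 11)| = 12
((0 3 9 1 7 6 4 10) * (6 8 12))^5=((0 3 9 1 7 8 12 6 4 10))^5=(0 8)(1 4)(3 12)(6 9)(7 10)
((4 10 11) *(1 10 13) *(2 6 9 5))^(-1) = (1 13 4 11 10)(2 5 9 6) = ((1 10 11 4 13)(2 6 9 5))^(-1)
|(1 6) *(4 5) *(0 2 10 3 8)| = 10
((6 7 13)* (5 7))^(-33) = (5 6 13 7)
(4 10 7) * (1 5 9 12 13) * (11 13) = (1 5 9 12 11 13)(4 10 7) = [0, 5, 2, 3, 10, 9, 6, 4, 8, 12, 7, 13, 11, 1]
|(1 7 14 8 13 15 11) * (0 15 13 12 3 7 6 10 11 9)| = 60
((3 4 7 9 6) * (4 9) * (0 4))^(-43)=((0 4 7)(3 9 6))^(-43)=(0 7 4)(3 6 9)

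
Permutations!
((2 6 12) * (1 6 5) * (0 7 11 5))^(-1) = ((0 7 11 5 1 6 12 2))^(-1) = (0 2 12 6 1 5 11 7)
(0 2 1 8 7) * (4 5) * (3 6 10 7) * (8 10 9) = (0 2 1 10 7)(3 6 9 8)(4 5) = [2, 10, 1, 6, 5, 4, 9, 0, 3, 8, 7]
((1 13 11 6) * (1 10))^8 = (1 6 13 10 11)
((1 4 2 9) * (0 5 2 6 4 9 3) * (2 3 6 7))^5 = ((0 5 3)(1 9)(2 6 4 7))^5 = (0 3 5)(1 9)(2 6 4 7)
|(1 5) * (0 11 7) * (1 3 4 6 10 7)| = 9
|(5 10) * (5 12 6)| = |(5 10 12 6)| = 4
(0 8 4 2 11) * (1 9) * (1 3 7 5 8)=(0 1 9 3 7 5 8 4 2 11)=[1, 9, 11, 7, 2, 8, 6, 5, 4, 3, 10, 0]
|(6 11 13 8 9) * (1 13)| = 6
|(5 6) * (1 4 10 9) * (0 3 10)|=6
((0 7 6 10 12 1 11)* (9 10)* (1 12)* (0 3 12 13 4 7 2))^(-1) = ((0 2)(1 11 3 12 13 4 7 6 9 10))^(-1) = (0 2)(1 10 9 6 7 4 13 12 3 11)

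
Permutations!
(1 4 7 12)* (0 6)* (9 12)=(0 6)(1 4 7 9 12)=[6, 4, 2, 3, 7, 5, 0, 9, 8, 12, 10, 11, 1]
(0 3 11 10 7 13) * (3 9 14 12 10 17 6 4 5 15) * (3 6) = (0 9 14 12 10 7 13)(3 11 17)(4 5 15 6) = [9, 1, 2, 11, 5, 15, 4, 13, 8, 14, 7, 17, 10, 0, 12, 6, 16, 3]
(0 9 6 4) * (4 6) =[9, 1, 2, 3, 0, 5, 6, 7, 8, 4] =(0 9 4)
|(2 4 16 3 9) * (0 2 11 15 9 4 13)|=|(0 2 13)(3 4 16)(9 11 15)|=3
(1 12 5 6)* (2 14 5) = (1 12 2 14 5 6) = [0, 12, 14, 3, 4, 6, 1, 7, 8, 9, 10, 11, 2, 13, 5]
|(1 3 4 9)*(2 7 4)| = 6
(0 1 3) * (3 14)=[1, 14, 2, 0, 4, 5, 6, 7, 8, 9, 10, 11, 12, 13, 3]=(0 1 14 3)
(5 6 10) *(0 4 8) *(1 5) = (0 4 8)(1 5 6 10) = [4, 5, 2, 3, 8, 6, 10, 7, 0, 9, 1]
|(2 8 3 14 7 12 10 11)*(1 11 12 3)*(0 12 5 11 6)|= 9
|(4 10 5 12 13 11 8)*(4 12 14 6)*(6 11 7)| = 10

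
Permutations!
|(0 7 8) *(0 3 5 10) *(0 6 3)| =|(0 7 8)(3 5 10 6)| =12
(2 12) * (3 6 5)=(2 12)(3 6 5)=[0, 1, 12, 6, 4, 3, 5, 7, 8, 9, 10, 11, 2]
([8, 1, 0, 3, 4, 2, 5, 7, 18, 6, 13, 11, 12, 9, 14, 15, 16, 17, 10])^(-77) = (0 13 2 10 5 18 6 8 9)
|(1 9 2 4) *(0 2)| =|(0 2 4 1 9)| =5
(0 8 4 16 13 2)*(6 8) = (0 6 8 4 16 13 2) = [6, 1, 0, 3, 16, 5, 8, 7, 4, 9, 10, 11, 12, 2, 14, 15, 13]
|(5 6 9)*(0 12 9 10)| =|(0 12 9 5 6 10)| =6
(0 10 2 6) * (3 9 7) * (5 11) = (0 10 2 6)(3 9 7)(5 11) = [10, 1, 6, 9, 4, 11, 0, 3, 8, 7, 2, 5]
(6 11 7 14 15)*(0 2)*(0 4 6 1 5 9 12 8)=[2, 5, 4, 3, 6, 9, 11, 14, 0, 12, 10, 7, 8, 13, 15, 1]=(0 2 4 6 11 7 14 15 1 5 9 12 8)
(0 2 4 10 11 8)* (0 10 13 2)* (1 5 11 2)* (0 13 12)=(0 13 1 5 11 8 10 2 4 12)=[13, 5, 4, 3, 12, 11, 6, 7, 10, 9, 2, 8, 0, 1]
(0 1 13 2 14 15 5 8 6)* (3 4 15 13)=(0 1 3 4 15 5 8 6)(2 14 13)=[1, 3, 14, 4, 15, 8, 0, 7, 6, 9, 10, 11, 12, 2, 13, 5]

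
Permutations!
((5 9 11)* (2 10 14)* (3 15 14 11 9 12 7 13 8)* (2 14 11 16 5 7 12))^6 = (2 16)(5 10)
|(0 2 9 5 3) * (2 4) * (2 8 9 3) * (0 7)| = 8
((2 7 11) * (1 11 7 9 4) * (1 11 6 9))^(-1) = (1 2 11 4 9 6) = ((1 6 9 4 11 2))^(-1)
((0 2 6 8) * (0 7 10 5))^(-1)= ((0 2 6 8 7 10 5))^(-1)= (0 5 10 7 8 6 2)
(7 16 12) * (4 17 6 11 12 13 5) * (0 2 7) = (0 2 7 16 13 5 4 17 6 11 12) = [2, 1, 7, 3, 17, 4, 11, 16, 8, 9, 10, 12, 0, 5, 14, 15, 13, 6]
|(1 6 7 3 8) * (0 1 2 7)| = |(0 1 6)(2 7 3 8)| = 12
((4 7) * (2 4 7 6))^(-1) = (7)(2 6 4)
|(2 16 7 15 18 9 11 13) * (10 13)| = 9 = |(2 16 7 15 18 9 11 10 13)|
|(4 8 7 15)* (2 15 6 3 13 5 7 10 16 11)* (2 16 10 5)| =|(2 15 4 8 5 7 6 3 13)(11 16)| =18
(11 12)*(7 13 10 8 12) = (7 13 10 8 12 11) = [0, 1, 2, 3, 4, 5, 6, 13, 12, 9, 8, 7, 11, 10]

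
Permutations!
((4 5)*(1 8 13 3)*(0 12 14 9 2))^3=((0 12 14 9 2)(1 8 13 3)(4 5))^3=(0 9 12 2 14)(1 3 13 8)(4 5)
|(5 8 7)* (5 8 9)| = 2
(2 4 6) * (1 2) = (1 2 4 6) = [0, 2, 4, 3, 6, 5, 1]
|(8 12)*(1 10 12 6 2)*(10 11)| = 7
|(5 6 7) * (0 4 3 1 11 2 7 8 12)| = 11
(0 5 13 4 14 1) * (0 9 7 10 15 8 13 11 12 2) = (0 5 11 12 2)(1 9 7 10 15 8 13 4 14) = [5, 9, 0, 3, 14, 11, 6, 10, 13, 7, 15, 12, 2, 4, 1, 8]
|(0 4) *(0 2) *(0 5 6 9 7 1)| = |(0 4 2 5 6 9 7 1)| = 8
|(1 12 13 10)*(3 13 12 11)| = |(1 11 3 13 10)| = 5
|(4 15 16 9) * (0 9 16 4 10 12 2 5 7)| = |(16)(0 9 10 12 2 5 7)(4 15)| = 14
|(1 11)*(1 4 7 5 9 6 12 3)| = |(1 11 4 7 5 9 6 12 3)| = 9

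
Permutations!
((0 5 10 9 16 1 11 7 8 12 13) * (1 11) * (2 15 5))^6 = (0 16)(2 11)(5 8)(7 15)(9 13)(10 12)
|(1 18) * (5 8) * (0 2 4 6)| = 4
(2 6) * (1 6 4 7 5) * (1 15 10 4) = (1 6 2)(4 7 5 15 10) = [0, 6, 1, 3, 7, 15, 2, 5, 8, 9, 4, 11, 12, 13, 14, 10]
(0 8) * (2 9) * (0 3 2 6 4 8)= (2 9 6 4 8 3)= [0, 1, 9, 2, 8, 5, 4, 7, 3, 6]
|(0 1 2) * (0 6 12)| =5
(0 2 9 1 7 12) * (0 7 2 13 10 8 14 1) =(0 13 10 8 14 1 2 9)(7 12) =[13, 2, 9, 3, 4, 5, 6, 12, 14, 0, 8, 11, 7, 10, 1]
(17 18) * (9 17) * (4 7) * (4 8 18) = (4 7 8 18 9 17) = [0, 1, 2, 3, 7, 5, 6, 8, 18, 17, 10, 11, 12, 13, 14, 15, 16, 4, 9]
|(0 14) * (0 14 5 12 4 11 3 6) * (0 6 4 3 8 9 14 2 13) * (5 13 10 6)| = 22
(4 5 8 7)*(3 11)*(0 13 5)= (0 13 5 8 7 4)(3 11)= [13, 1, 2, 11, 0, 8, 6, 4, 7, 9, 10, 3, 12, 5]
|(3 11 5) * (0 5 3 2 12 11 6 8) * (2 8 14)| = 6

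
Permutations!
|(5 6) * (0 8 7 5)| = 5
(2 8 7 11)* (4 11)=(2 8 7 4 11)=[0, 1, 8, 3, 11, 5, 6, 4, 7, 9, 10, 2]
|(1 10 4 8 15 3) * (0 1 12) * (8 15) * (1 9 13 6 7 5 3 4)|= |(0 9 13 6 7 5 3 12)(1 10)(4 15)|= 8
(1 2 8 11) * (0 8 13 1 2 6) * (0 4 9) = [8, 6, 13, 3, 9, 5, 4, 7, 11, 0, 10, 2, 12, 1] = (0 8 11 2 13 1 6 4 9)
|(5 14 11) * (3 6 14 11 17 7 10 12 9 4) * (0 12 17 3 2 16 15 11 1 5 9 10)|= 30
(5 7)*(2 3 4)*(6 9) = (2 3 4)(5 7)(6 9) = [0, 1, 3, 4, 2, 7, 9, 5, 8, 6]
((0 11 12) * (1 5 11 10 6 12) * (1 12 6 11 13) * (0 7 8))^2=(0 11 7)(1 13 5)(8 10 12)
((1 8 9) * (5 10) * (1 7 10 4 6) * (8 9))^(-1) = (1 6 4 5 10 7 9)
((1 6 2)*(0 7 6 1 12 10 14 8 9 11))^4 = (0 12 9 6 14)(2 8 7 10 11)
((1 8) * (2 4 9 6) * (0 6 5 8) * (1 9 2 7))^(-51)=(9)(0 6 7 1)(2 4)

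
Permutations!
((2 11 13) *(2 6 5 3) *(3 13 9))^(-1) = ((2 11 9 3)(5 13 6))^(-1) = (2 3 9 11)(5 6 13)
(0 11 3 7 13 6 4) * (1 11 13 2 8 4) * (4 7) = (0 13 6 1 11 3 4)(2 8 7) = [13, 11, 8, 4, 0, 5, 1, 2, 7, 9, 10, 3, 12, 6]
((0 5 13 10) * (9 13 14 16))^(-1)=((0 5 14 16 9 13 10))^(-1)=(0 10 13 9 16 14 5)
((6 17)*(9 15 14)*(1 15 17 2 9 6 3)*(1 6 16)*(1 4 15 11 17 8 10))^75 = (1 3 9)(2 10 17)(4 16 14 15)(6 8 11)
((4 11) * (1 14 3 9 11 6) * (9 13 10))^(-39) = (1 11 13)(3 6 9)(4 10 14)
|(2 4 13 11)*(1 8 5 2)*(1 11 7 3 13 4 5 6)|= |(1 8 6)(2 5)(3 13 7)|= 6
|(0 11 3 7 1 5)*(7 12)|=|(0 11 3 12 7 1 5)|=7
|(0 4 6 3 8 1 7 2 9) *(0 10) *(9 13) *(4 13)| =|(0 13 9 10)(1 7 2 4 6 3 8)| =28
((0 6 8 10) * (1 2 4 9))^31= ((0 6 8 10)(1 2 4 9))^31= (0 10 8 6)(1 9 4 2)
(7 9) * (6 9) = (6 9 7) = [0, 1, 2, 3, 4, 5, 9, 6, 8, 7]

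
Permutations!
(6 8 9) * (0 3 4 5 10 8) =[3, 1, 2, 4, 5, 10, 0, 7, 9, 6, 8] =(0 3 4 5 10 8 9 6)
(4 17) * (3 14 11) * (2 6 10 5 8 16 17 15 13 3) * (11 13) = (2 6 10 5 8 16 17 4 15 11)(3 14 13) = [0, 1, 6, 14, 15, 8, 10, 7, 16, 9, 5, 2, 12, 3, 13, 11, 17, 4]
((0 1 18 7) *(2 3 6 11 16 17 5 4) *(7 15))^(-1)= (0 7 15 18 1)(2 4 5 17 16 11 6 3)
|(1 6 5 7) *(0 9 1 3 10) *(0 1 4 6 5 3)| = |(0 9 4 6 3 10 1 5 7)| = 9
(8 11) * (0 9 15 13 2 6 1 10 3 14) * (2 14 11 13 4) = (0 9 15 4 2 6 1 10 3 11 8 13 14) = [9, 10, 6, 11, 2, 5, 1, 7, 13, 15, 3, 8, 12, 14, 0, 4]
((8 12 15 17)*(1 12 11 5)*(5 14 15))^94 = ((1 12 5)(8 11 14 15 17))^94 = (1 12 5)(8 17 15 14 11)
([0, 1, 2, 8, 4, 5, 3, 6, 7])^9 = (3 8 7 6)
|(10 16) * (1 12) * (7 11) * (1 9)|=6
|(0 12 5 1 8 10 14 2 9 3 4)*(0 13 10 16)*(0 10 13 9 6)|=30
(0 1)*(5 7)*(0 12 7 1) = (1 12 7 5) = [0, 12, 2, 3, 4, 1, 6, 5, 8, 9, 10, 11, 7]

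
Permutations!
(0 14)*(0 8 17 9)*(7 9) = (0 14 8 17 7 9) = [14, 1, 2, 3, 4, 5, 6, 9, 17, 0, 10, 11, 12, 13, 8, 15, 16, 7]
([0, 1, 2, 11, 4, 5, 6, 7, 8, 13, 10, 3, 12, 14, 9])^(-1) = (3 11)(9 14 13)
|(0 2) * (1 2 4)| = 4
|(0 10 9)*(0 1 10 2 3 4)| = |(0 2 3 4)(1 10 9)| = 12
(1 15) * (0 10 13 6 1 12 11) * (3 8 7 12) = (0 10 13 6 1 15 3 8 7 12 11) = [10, 15, 2, 8, 4, 5, 1, 12, 7, 9, 13, 0, 11, 6, 14, 3]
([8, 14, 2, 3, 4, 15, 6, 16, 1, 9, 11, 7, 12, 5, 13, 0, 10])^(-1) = [15, 8, 2, 3, 4, 13, 6, 11, 0, 9, 16, 10, 12, 14, 1, 5, 7]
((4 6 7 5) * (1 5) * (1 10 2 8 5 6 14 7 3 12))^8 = ((1 6 3 12)(2 8 5 4 14 7 10))^8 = (2 8 5 4 14 7 10)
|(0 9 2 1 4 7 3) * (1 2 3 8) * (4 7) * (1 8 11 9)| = |(0 1 7 11 9 3)| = 6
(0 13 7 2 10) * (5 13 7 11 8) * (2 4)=(0 7 4 2 10)(5 13 11 8)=[7, 1, 10, 3, 2, 13, 6, 4, 5, 9, 0, 8, 12, 11]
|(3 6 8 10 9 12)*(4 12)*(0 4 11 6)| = |(0 4 12 3)(6 8 10 9 11)| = 20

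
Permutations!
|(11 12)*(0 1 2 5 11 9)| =|(0 1 2 5 11 12 9)| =7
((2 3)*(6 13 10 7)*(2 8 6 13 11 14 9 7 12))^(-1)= (2 12 10 13 7 9 14 11 6 8 3)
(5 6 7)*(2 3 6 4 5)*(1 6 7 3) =(1 6 3 7 2)(4 5) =[0, 6, 1, 7, 5, 4, 3, 2]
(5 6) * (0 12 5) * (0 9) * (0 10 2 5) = (0 12)(2 5 6 9 10) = [12, 1, 5, 3, 4, 6, 9, 7, 8, 10, 2, 11, 0]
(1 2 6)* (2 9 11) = [0, 9, 6, 3, 4, 5, 1, 7, 8, 11, 10, 2] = (1 9 11 2 6)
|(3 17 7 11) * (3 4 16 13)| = 7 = |(3 17 7 11 4 16 13)|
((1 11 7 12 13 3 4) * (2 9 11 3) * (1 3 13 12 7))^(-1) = ((1 13 2 9 11)(3 4))^(-1) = (1 11 9 2 13)(3 4)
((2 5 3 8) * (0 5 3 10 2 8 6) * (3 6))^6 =(0 5 10 2 6)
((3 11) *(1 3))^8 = (1 11 3)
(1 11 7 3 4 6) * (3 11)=(1 3 4 6)(7 11)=[0, 3, 2, 4, 6, 5, 1, 11, 8, 9, 10, 7]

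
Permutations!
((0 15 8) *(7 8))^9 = ((0 15 7 8))^9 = (0 15 7 8)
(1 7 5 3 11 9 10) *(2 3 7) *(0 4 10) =[4, 2, 3, 11, 10, 7, 6, 5, 8, 0, 1, 9] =(0 4 10 1 2 3 11 9)(5 7)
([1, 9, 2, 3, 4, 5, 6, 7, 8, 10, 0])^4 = (10)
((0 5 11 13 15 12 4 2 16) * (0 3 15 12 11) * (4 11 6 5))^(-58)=((0 4 2 16 3 15 6 5)(11 13 12))^(-58)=(0 6 3 2)(4 5 15 16)(11 12 13)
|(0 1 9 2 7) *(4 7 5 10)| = 8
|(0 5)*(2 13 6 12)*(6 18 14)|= 6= |(0 5)(2 13 18 14 6 12)|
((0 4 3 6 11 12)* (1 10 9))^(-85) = (0 12 11 6 3 4)(1 9 10) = ((0 4 3 6 11 12)(1 10 9))^(-85)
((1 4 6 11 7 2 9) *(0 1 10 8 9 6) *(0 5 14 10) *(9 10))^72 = ((0 1 4 5 14 9)(2 6 11 7)(8 10))^72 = (14)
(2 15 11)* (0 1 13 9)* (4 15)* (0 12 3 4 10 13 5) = (0 1 5)(2 10 13 9 12 3 4 15 11) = [1, 5, 10, 4, 15, 0, 6, 7, 8, 12, 13, 2, 3, 9, 14, 11]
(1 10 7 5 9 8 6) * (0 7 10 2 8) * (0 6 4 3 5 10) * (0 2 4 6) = (0 7 10 2 8 6 1 4 3 5 9) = [7, 4, 8, 5, 3, 9, 1, 10, 6, 0, 2]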